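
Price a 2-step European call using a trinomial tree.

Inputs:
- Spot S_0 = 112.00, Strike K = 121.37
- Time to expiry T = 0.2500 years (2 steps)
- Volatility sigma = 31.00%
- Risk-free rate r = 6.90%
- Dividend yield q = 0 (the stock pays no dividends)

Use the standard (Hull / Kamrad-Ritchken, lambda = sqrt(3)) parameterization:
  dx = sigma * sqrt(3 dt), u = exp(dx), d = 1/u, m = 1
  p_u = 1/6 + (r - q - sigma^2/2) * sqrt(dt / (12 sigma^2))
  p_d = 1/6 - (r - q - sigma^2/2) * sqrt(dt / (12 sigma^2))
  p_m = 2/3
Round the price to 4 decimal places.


Answer: Price = V(0,0) = 4.4484

Derivation:
dt = T/N = 0.125000; dx = sigma*sqrt(3*dt) = 0.189835
u = exp(dx) = 1.209051; d = 1/u = 0.827095
p_u = 0.173564, p_m = 0.666667, p_d = 0.159769
Discount per step: exp(-r*dt) = 0.991412
Stock lattice S(k, j) with j the centered position index:
  k=0: S(0,+0) = 112.0000
  k=1: S(1,-1) = 92.6347; S(1,+0) = 112.0000; S(1,+1) = 135.4137
  k=2: S(2,-2) = 76.6177; S(2,-1) = 92.6347; S(2,+0) = 112.0000; S(2,+1) = 135.4137; S(2,+2) = 163.7220
Terminal payoffs V(N, j) = max(S_T - K, 0):
  V(2,-2) = 0.000000; V(2,-1) = 0.000000; V(2,+0) = 0.000000; V(2,+1) = 14.043671; V(2,+2) = 42.351986
Backward induction: V(k, j) = exp(-r*dt) * [p_u * V(k+1, j+1) + p_m * V(k+1, j) + p_d * V(k+1, j-1)]
  V(1,-1) = exp(-r*dt) * [p_u*0.000000 + p_m*0.000000 + p_d*0.000000] = 0.000000
  V(1,+0) = exp(-r*dt) * [p_u*14.043671 + p_m*0.000000 + p_d*0.000000] = 2.416544
  V(1,+1) = exp(-r*dt) * [p_u*42.351986 + p_m*14.043671 + p_d*0.000000] = 16.569700
  V(0,+0) = exp(-r*dt) * [p_u*16.569700 + p_m*2.416544 + p_d*0.000000] = 4.448401


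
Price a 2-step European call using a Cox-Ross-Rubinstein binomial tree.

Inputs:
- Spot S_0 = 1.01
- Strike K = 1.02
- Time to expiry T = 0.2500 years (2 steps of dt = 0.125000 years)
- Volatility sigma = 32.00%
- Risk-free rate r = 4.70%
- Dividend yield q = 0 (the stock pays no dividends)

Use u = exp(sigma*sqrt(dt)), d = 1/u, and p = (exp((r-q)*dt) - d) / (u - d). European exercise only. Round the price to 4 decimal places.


Answer: Price = V(0,0) = 0.0603

Derivation:
dt = T/N = 0.125000
u = exp(sigma*sqrt(dt)) = 1.119785; d = 1/u = 0.893028
p = (exp((r-q)*dt) - d) / (u - d) = 0.497731
Discount per step: exp(-r*dt) = 0.994142
Stock lattice S(k, i) with i counting down-moves:
  k=0: S(0,0) = 1.0100
  k=1: S(1,0) = 1.1310; S(1,1) = 0.9020
  k=2: S(2,0) = 1.2665; S(2,1) = 1.0100; S(2,2) = 0.8055
Terminal payoffs V(N, i) = max(S_T - K, 0):
  V(2,0) = 0.246459; V(2,1) = 0.000000; V(2,2) = 0.000000
Backward induction: V(k, i) = exp(-r*dt) * [p * V(k+1, i) + (1-p) * V(k+1, i+1)].
  V(1,0) = exp(-r*dt) * [p*0.246459 + (1-p)*0.000000] = 0.121951
  V(1,1) = exp(-r*dt) * [p*0.000000 + (1-p)*0.000000] = 0.000000
  V(0,0) = exp(-r*dt) * [p*0.121951 + (1-p)*0.000000] = 0.060343


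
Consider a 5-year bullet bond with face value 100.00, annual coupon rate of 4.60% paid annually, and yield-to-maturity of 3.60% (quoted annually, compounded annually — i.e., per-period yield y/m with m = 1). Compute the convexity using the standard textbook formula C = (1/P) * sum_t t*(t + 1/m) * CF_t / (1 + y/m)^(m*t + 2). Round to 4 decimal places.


Coupon per period c = face * coupon_rate / m = 4.600000
Periods per year m = 1; per-period yield y/m = 0.036000
Number of cashflows N = 5
Cashflows (t years, CF_t, discount factor 1/(1+y/m)^(m*t), PV):
  t = 1.0000: CF_t = 4.600000, DF = 0.965251, PV = 4.440154
  t = 2.0000: CF_t = 4.600000, DF = 0.931709, PV = 4.285863
  t = 3.0000: CF_t = 4.600000, DF = 0.899333, PV = 4.136934
  t = 4.0000: CF_t = 4.600000, DF = 0.868082, PV = 3.993179
  t = 5.0000: CF_t = 104.600000, DF = 0.837917, PV = 87.646163
Price P = sum_t PV_t = 104.502294
Convexity numerator sum_t t*(t + 1/m) * CF_t / (1+y/m)^(m*t + 2):
  t = 1.0000: term = 8.273867
  t = 2.0000: term = 23.959076
  t = 3.0000: term = 46.253042
  t = 4.0000: term = 74.409656
  t = 5.0000: term = 2449.822683
Convexity = (1/P) * sum = 2602.718323 / 104.502294 = 24.905849

Answer: Convexity = 24.9058


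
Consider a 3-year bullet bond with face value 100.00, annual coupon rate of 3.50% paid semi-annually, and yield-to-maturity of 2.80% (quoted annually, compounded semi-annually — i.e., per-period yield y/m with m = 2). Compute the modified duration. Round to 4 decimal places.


Coupon per period c = face * coupon_rate / m = 1.750000
Periods per year m = 2; per-period yield y/m = 0.014000
Number of cashflows N = 6
Cashflows (t years, CF_t, discount factor 1/(1+y/m)^(m*t), PV):
  t = 0.5000: CF_t = 1.750000, DF = 0.986193, PV = 1.725838
  t = 1.0000: CF_t = 1.750000, DF = 0.972577, PV = 1.702010
  t = 1.5000: CF_t = 1.750000, DF = 0.959149, PV = 1.678511
  t = 2.0000: CF_t = 1.750000, DF = 0.945906, PV = 1.655336
  t = 2.5000: CF_t = 1.750000, DF = 0.932847, PV = 1.632482
  t = 3.0000: CF_t = 101.750000, DF = 0.919967, PV = 93.606647
Price P = sum_t PV_t = 102.000824
First compute Macaulay numerator sum_t t * PV_t:
  t * PV_t at t = 0.5000: 0.862919
  t * PV_t at t = 1.0000: 1.702010
  t * PV_t at t = 1.5000: 2.517766
  t * PV_t at t = 2.0000: 3.310673
  t * PV_t at t = 2.5000: 4.081204
  t * PV_t at t = 3.0000: 280.819940
Macaulay duration D = 293.294512 / 102.000824 = 2.875413
Modified duration = D / (1 + y/m) = 2.875413 / (1 + 0.014000) = 2.835713

Answer: Modified duration = 2.8357


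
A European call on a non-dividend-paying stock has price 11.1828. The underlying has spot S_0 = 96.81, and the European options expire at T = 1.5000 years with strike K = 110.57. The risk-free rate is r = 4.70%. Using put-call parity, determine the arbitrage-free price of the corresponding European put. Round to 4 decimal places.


Put-call parity: C - P = S_0 * exp(-qT) - K * exp(-rT).
S_0 * exp(-qT) = 96.8100 * 1.00000000 = 96.81000000
K * exp(-rT) = 110.5700 * 0.93192774 = 103.04325016
P = C - S*exp(-qT) + K*exp(-rT)
P = 11.1828 - 96.81000000 + 103.04325016 = 17.4161

Answer: Put price = 17.4161


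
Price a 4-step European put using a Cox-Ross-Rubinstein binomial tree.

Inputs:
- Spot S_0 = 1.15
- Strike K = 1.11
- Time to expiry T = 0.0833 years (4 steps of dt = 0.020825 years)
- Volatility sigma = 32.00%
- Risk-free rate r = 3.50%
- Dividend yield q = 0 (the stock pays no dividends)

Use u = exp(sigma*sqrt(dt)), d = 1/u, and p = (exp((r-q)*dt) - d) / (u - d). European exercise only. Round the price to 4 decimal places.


dt = T/N = 0.020825
u = exp(sigma*sqrt(dt)) = 1.047262; d = 1/u = 0.954871
p = (exp((r-q)*dt) - d) / (u - d) = 0.496349
Discount per step: exp(-r*dt) = 0.999271
Stock lattice S(k, i) with i counting down-moves:
  k=0: S(0,0) = 1.1500
  k=1: S(1,0) = 1.2044; S(1,1) = 1.0981
  k=2: S(2,0) = 1.2613; S(2,1) = 1.1500; S(2,2) = 1.0485
  k=3: S(3,0) = 1.3209; S(3,1) = 1.2044; S(3,2) = 1.0981; S(3,3) = 1.0012
  k=4: S(4,0) = 1.3833; S(4,1) = 1.2613; S(4,2) = 1.1500; S(4,3) = 1.0485; S(4,4) = 0.9560
Terminal payoffs V(N, i) = max(K - S_T, 0):
  V(4,0) = 0.000000; V(4,1) = 0.000000; V(4,2) = 0.000000; V(4,3) = 0.061454; V(4,4) = 0.153958
Backward induction: V(k, i) = exp(-r*dt) * [p * V(k+1, i) + (1-p) * V(k+1, i+1)].
  V(3,0) = exp(-r*dt) * [p*0.000000 + (1-p)*0.000000] = 0.000000
  V(3,1) = exp(-r*dt) * [p*0.000000 + (1-p)*0.000000] = 0.000000
  V(3,2) = exp(-r*dt) * [p*0.000000 + (1-p)*0.061454] = 0.030929
  V(3,3) = exp(-r*dt) * [p*0.061454 + (1-p)*0.153958] = 0.107965
  V(2,0) = exp(-r*dt) * [p*0.000000 + (1-p)*0.000000] = 0.000000
  V(2,1) = exp(-r*dt) * [p*0.000000 + (1-p)*0.030929] = 0.015566
  V(2,2) = exp(-r*dt) * [p*0.030929 + (1-p)*0.107965] = 0.069677
  V(1,0) = exp(-r*dt) * [p*0.000000 + (1-p)*0.015566] = 0.007834
  V(1,1) = exp(-r*dt) * [p*0.015566 + (1-p)*0.069677] = 0.042788
  V(0,0) = exp(-r*dt) * [p*0.007834 + (1-p)*0.042788] = 0.025420

Answer: Price = V(0,0) = 0.0254


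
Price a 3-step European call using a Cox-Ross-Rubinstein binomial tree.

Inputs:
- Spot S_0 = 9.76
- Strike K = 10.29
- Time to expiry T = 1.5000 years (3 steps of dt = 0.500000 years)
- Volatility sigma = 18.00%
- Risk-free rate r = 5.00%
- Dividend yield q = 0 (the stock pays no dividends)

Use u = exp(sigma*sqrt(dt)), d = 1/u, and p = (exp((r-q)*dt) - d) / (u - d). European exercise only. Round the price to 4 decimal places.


dt = T/N = 0.500000
u = exp(sigma*sqrt(dt)) = 1.135734; d = 1/u = 0.880488
p = (exp((r-q)*dt) - d) / (u - d) = 0.567402
Discount per step: exp(-r*dt) = 0.975310
Stock lattice S(k, i) with i counting down-moves:
  k=0: S(0,0) = 9.7600
  k=1: S(1,0) = 11.0848; S(1,1) = 8.5936
  k=2: S(2,0) = 12.5893; S(2,1) = 9.7600; S(2,2) = 7.5665
  k=3: S(3,0) = 14.2981; S(3,1) = 11.0848; S(3,2) = 8.5936; S(3,3) = 6.6622
Terminal payoffs V(N, i) = max(S_T - K, 0):
  V(3,0) = 4.008149; V(3,1) = 0.794765; V(3,2) = 0.000000; V(3,3) = 0.000000
Backward induction: V(k, i) = exp(-r*dt) * [p * V(k+1, i) + (1-p) * V(k+1, i+1)].
  V(2,0) = exp(-r*dt) * [p*4.008149 + (1-p)*0.794765] = 2.553406
  V(2,1) = exp(-r*dt) * [p*0.794765 + (1-p)*0.000000] = 0.439817
  V(2,2) = exp(-r*dt) * [p*0.000000 + (1-p)*0.000000] = 0.000000
  V(1,0) = exp(-r*dt) * [p*2.553406 + (1-p)*0.439817] = 1.598604
  V(1,1) = exp(-r*dt) * [p*0.439817 + (1-p)*0.000000] = 0.243392
  V(0,0) = exp(-r*dt) * [p*1.598604 + (1-p)*0.243392] = 0.987347

Answer: Price = V(0,0) = 0.9873


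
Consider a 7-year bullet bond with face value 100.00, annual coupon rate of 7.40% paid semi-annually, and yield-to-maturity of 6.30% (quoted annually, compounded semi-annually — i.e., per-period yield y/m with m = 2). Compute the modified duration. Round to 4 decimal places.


Coupon per period c = face * coupon_rate / m = 3.700000
Periods per year m = 2; per-period yield y/m = 0.031500
Number of cashflows N = 14
Cashflows (t years, CF_t, discount factor 1/(1+y/m)^(m*t), PV):
  t = 0.5000: CF_t = 3.700000, DF = 0.969462, PV = 3.587009
  t = 1.0000: CF_t = 3.700000, DF = 0.939856, PV = 3.477469
  t = 1.5000: CF_t = 3.700000, DF = 0.911155, PV = 3.371274
  t = 2.0000: CF_t = 3.700000, DF = 0.883330, PV = 3.268322
  t = 2.5000: CF_t = 3.700000, DF = 0.856355, PV = 3.168514
  t = 3.0000: CF_t = 3.700000, DF = 0.830204, PV = 3.071753
  t = 3.5000: CF_t = 3.700000, DF = 0.804851, PV = 2.977948
  t = 4.0000: CF_t = 3.700000, DF = 0.780272, PV = 2.887007
  t = 4.5000: CF_t = 3.700000, DF = 0.756444, PV = 2.798844
  t = 5.0000: CF_t = 3.700000, DF = 0.733344, PV = 2.713372
  t = 5.5000: CF_t = 3.700000, DF = 0.710949, PV = 2.630511
  t = 6.0000: CF_t = 3.700000, DF = 0.689238, PV = 2.550181
  t = 6.5000: CF_t = 3.700000, DF = 0.668190, PV = 2.472303
  t = 7.0000: CF_t = 103.700000, DF = 0.647785, PV = 67.175283
Price P = sum_t PV_t = 106.149789
First compute Macaulay numerator sum_t t * PV_t:
  t * PV_t at t = 0.5000: 1.793505
  t * PV_t at t = 1.0000: 3.477469
  t * PV_t at t = 1.5000: 5.056911
  t * PV_t at t = 2.0000: 6.536643
  t * PV_t at t = 2.5000: 7.921284
  t * PV_t at t = 3.0000: 9.215260
  t * PV_t at t = 3.5000: 10.422818
  t * PV_t at t = 4.0000: 11.548029
  t * PV_t at t = 4.5000: 12.594796
  t * PV_t at t = 5.0000: 13.566862
  t * PV_t at t = 5.5000: 14.467812
  t * PV_t at t = 6.0000: 15.301084
  t * PV_t at t = 6.5000: 16.069970
  t * PV_t at t = 7.0000: 470.226980
Macaulay duration D = 598.199422 / 106.149789 = 5.635427
Modified duration = D / (1 + y/m) = 5.635427 / (1 + 0.031500) = 5.463332

Answer: Modified duration = 5.4633


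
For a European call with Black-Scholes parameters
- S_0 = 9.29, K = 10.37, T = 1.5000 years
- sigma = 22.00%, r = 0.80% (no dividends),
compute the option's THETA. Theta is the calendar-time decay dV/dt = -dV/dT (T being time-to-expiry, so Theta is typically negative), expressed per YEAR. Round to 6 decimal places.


d1 = -0.2289102700; d2 = -0.4983541417
phi(d1) = 0.3886257468; exp(-qT) = 1.0000000000; exp(-rT) = 0.9880717129
Theta = -S*exp(-qT)*phi(d1)*sigma/(2*sqrt(T)) - r*K*exp(-rT)*N(d2) + q*S*exp(-qT)*N(d1)
N(d1) = 0.4094693291; N(d2) = 0.3091172266; sqrt(T) = 1.2247448714
Term 1 = -9.2900 * 1.0000000000 * 0.3886257468 * 0.2200 / (2 * 1.2247448714) = -0.3242607174
Term 2 = -0.0080 * 10.3700 * 0.9880717129 * 0.3091172266 = -0.0253384718
Term 3 = 0 (no dividend yield, q = 0)
Theta = -0.3242607174 + (-0.0253384718) + (0.0000000000) = -0.349599

Answer: Theta = -0.349599


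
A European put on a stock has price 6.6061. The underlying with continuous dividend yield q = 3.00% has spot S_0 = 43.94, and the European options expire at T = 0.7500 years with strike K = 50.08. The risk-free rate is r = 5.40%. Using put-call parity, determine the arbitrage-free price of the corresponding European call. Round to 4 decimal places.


Put-call parity: C - P = S_0 * exp(-qT) - K * exp(-rT).
S_0 * exp(-qT) = 43.9400 * 0.97775124 = 42.96238936
K * exp(-rT) = 50.0800 * 0.96030916 = 48.09228296
C = P + S*exp(-qT) - K*exp(-rT)
C = 6.6061 + 42.96238936 - 48.09228296 = 1.4762

Answer: Call price = 1.4762


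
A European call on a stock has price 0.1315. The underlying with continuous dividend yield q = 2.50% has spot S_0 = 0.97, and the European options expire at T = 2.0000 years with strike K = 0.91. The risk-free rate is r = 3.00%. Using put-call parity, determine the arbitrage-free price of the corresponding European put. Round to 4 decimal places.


Answer: Put price = 0.0658

Derivation:
Put-call parity: C - P = S_0 * exp(-qT) - K * exp(-rT).
S_0 * exp(-qT) = 0.9700 * 0.95122942 = 0.92269254
K * exp(-rT) = 0.9100 * 0.94176453 = 0.85700573
P = C - S*exp(-qT) + K*exp(-rT)
P = 0.1315 - 0.92269254 + 0.85700573 = 0.0658


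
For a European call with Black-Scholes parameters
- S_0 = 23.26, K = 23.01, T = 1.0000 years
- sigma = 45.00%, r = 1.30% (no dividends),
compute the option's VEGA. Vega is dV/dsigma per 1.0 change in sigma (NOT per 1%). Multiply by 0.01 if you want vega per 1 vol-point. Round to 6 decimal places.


d1 = 0.2779027623; d2 = -0.1720972377
phi(d1) = 0.3838307780; exp(-qT) = 1.0000000000; exp(-rT) = 0.9870841350
Vega = S * exp(-qT) * phi(d1) * sqrt(T) = 23.2600 * 1.0000000000 * 0.3838307780 * 1.0000000000 = 8.927904

Answer: Vega = 8.927904


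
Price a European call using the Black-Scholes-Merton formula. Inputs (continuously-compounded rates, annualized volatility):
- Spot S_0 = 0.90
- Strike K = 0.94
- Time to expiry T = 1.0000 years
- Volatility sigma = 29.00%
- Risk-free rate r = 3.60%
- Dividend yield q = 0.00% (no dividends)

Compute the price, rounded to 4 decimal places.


d1 = (ln(S/K) + (r - q + 0.5*sigma^2) * T) / (sigma * sqrt(T)) = 0.11918927
d2 = d1 - sigma * sqrt(T) = -0.17081073
exp(-rT) = 0.96464029; exp(-qT) = 1.00000000
C = S_0 * exp(-qT) * N(d1) - K * exp(-rT) * N(d2)
N(d1) = 0.54743730; N(d2) = 0.43218630
C = 0.9000 * 1.00000000 * 0.54743730 - 0.9400 * 0.96464029 * 0.43218630 = 0.1008

Answer: Price = 0.1008


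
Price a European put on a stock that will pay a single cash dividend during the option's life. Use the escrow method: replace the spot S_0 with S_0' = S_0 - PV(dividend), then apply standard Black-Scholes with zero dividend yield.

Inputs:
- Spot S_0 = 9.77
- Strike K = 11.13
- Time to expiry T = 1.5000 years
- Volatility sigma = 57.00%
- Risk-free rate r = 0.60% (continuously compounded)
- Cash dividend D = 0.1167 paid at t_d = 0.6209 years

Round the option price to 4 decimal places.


Answer: Price = 3.5603

Derivation:
PV(D) = D * exp(-r * t_d) = 0.1167 * 0.99628153 = 0.11626605
S_0' = S_0 - PV(D) = 9.7700 - 0.11626605 = 9.65373395
d1 = (ln(S_0'/K) + (r + sigma^2/2)*T) / (sigma*sqrt(T)) = 0.15810756
d2 = d1 - sigma*sqrt(T) = -0.53999701
exp(-rT) = 0.99104038
N(-d1) = 0.43718602; N(-d2) = 0.70540045
P = K * exp(-rT) * N(-d2) - S_0' * N(-d1) = 11.1300 * 0.99104038 * 0.70540045 - 9.65373395 * 0.43718602 = 3.5603


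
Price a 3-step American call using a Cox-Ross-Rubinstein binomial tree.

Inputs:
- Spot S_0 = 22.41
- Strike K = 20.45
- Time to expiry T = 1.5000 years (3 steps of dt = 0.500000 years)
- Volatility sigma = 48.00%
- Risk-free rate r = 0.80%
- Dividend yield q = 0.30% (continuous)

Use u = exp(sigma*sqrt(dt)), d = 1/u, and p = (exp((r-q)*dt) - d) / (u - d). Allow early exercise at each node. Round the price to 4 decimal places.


dt = T/N = 0.500000
u = exp(sigma*sqrt(dt)) = 1.404121; d = 1/u = 0.712189
p = (exp((r-q)*dt) - d) / (u - d) = 0.419570
Discount per step: exp(-r*dt) = 0.996008
Stock lattice S(k, i) with i counting down-moves:
  k=0: S(0,0) = 22.4100
  k=1: S(1,0) = 31.4663; S(1,1) = 15.9602
  k=2: S(2,0) = 44.1825; S(2,1) = 22.4100; S(2,2) = 11.3667
  k=3: S(3,0) = 62.0376; S(3,1) = 31.4663; S(3,2) = 15.9602; S(3,3) = 8.0952
Terminal payoffs V(N, i) = max(S_T - K, 0):
  V(3,0) = 41.587625; V(3,1) = 11.016344; V(3,2) = 0.000000; V(3,3) = 0.000000
Backward induction: V(k, i) = exp(-r*dt) * [p * V(k+1, i) + (1-p) * V(k+1, i+1)]; then take max(V_cont, immediate exercise) for American.
  V(2,0) = exp(-r*dt) * [p*41.587625 + (1-p)*11.016344] = 23.747957; exercise = 23.732545; V(2,0) = max -> 23.747957
  V(2,1) = exp(-r*dt) * [p*11.016344 + (1-p)*0.000000] = 4.603677; exercise = 1.960000; V(2,1) = max -> 4.603677
  V(2,2) = exp(-r*dt) * [p*0.000000 + (1-p)*0.000000] = 0.000000; exercise = 0.000000; V(2,2) = max -> 0.000000
  V(1,0) = exp(-r*dt) * [p*23.747957 + (1-p)*4.603677] = 12.585601; exercise = 11.016344; V(1,0) = max -> 12.585601
  V(1,1) = exp(-r*dt) * [p*4.603677 + (1-p)*0.000000] = 1.923854; exercise = 0.000000; V(1,1) = max -> 1.923854
  V(0,0) = exp(-r*dt) * [p*12.585601 + (1-p)*1.923854] = 6.371667; exercise = 1.960000; V(0,0) = max -> 6.371667

Answer: Price = V(0,0) = 6.3717


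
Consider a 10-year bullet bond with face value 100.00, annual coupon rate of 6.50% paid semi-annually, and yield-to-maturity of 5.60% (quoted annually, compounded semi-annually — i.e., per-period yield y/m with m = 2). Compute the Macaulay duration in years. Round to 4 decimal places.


Answer: Macaulay duration = 7.5990 years

Derivation:
Coupon per period c = face * coupon_rate / m = 3.250000
Periods per year m = 2; per-period yield y/m = 0.028000
Number of cashflows N = 20
Cashflows (t years, CF_t, discount factor 1/(1+y/m)^(m*t), PV):
  t = 0.5000: CF_t = 3.250000, DF = 0.972763, PV = 3.161479
  t = 1.0000: CF_t = 3.250000, DF = 0.946267, PV = 3.075368
  t = 1.5000: CF_t = 3.250000, DF = 0.920493, PV = 2.991603
  t = 2.0000: CF_t = 3.250000, DF = 0.895422, PV = 2.910120
  t = 2.5000: CF_t = 3.250000, DF = 0.871033, PV = 2.830856
  t = 3.0000: CF_t = 3.250000, DF = 0.847308, PV = 2.753751
  t = 3.5000: CF_t = 3.250000, DF = 0.824230, PV = 2.678746
  t = 4.0000: CF_t = 3.250000, DF = 0.801780, PV = 2.605784
  t = 4.5000: CF_t = 3.250000, DF = 0.779941, PV = 2.534810
  t = 5.0000: CF_t = 3.250000, DF = 0.758698, PV = 2.465768
  t = 5.5000: CF_t = 3.250000, DF = 0.738033, PV = 2.398607
  t = 6.0000: CF_t = 3.250000, DF = 0.717931, PV = 2.333275
  t = 6.5000: CF_t = 3.250000, DF = 0.698376, PV = 2.269723
  t = 7.0000: CF_t = 3.250000, DF = 0.679354, PV = 2.207902
  t = 7.5000: CF_t = 3.250000, DF = 0.660851, PV = 2.147764
  t = 8.0000: CF_t = 3.250000, DF = 0.642851, PV = 2.089265
  t = 8.5000: CF_t = 3.250000, DF = 0.625341, PV = 2.032359
  t = 9.0000: CF_t = 3.250000, DF = 0.608309, PV = 1.977003
  t = 9.5000: CF_t = 3.250000, DF = 0.591740, PV = 1.923155
  t = 10.0000: CF_t = 103.250000, DF = 0.575622, PV = 59.433016
Price P = sum_t PV_t = 106.820354
Macaulay numerator sum_t t * PV_t:
  t * PV_t at t = 0.5000: 1.580739
  t * PV_t at t = 1.0000: 3.075368
  t * PV_t at t = 1.5000: 4.487405
  t * PV_t at t = 2.0000: 5.820240
  t * PV_t at t = 2.5000: 7.077140
  t * PV_t at t = 3.0000: 8.261253
  t * PV_t at t = 3.5000: 9.375611
  t * PV_t at t = 4.0000: 10.423137
  t * PV_t at t = 4.5000: 11.406643
  t * PV_t at t = 5.0000: 12.328840
  t * PV_t at t = 5.5000: 13.192339
  t * PV_t at t = 6.0000: 13.999652
  t * PV_t at t = 6.5000: 14.753200
  t * PV_t at t = 7.0000: 15.455313
  t * PV_t at t = 7.5000: 16.108233
  t * PV_t at t = 8.0000: 16.714120
  t * PV_t at t = 8.5000: 17.275051
  t * PV_t at t = 9.0000: 17.793026
  t * PV_t at t = 9.5000: 18.269968
  t * PV_t at t = 10.0000: 594.330157
Macaulay duration D = (sum_t t * PV_t) / P = 811.727434 / 106.820354 = 7.598996


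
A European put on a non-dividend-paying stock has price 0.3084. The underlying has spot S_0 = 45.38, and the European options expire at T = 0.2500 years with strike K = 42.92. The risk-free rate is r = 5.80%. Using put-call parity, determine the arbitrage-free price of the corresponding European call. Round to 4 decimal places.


Answer: Call price = 3.3862

Derivation:
Put-call parity: C - P = S_0 * exp(-qT) - K * exp(-rT).
S_0 * exp(-qT) = 45.3800 * 1.00000000 = 45.38000000
K * exp(-rT) = 42.9200 * 0.98560462 = 42.30215024
C = P + S*exp(-qT) - K*exp(-rT)
C = 0.3084 + 45.38000000 - 42.30215024 = 3.3862


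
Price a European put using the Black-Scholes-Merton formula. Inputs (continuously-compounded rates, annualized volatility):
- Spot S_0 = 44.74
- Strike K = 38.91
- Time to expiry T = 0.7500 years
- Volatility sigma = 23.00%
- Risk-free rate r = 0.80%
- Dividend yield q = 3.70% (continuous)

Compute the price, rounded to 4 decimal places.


d1 = (ln(S/K) + (r - q + 0.5*sigma^2) * T) / (sigma * sqrt(T)) = 0.69133512
d2 = d1 - sigma * sqrt(T) = 0.49214928
exp(-rT) = 0.99401796; exp(-qT) = 0.97263149
P = K * exp(-rT) * N(-d2) - S_0 * exp(-qT) * N(-d1)
N(-d1) = 0.24467748; N(-d2) = 0.31130691
P = 38.9100 * 0.99401796 * 0.31130691 - 44.7400 * 0.97263149 * 0.24467748 = 1.3932

Answer: Price = 1.3932


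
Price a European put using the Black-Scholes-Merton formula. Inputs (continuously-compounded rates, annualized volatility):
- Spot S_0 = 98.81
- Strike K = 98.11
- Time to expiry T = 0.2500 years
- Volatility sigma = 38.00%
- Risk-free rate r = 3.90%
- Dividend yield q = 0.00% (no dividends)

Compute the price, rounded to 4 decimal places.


Answer: Price = 6.6191

Derivation:
d1 = (ln(S/K) + (r - q + 0.5*sigma^2) * T) / (sigma * sqrt(T)) = 0.18373429
d2 = d1 - sigma * sqrt(T) = -0.00626571
exp(-rT) = 0.99029738; exp(-qT) = 1.00000000
P = K * exp(-rT) * N(-d2) - S_0 * exp(-qT) * N(-d1)
N(-d1) = 0.42711095; N(-d2) = 0.50249964
P = 98.1100 * 0.99029738 * 0.50249964 - 98.8100 * 1.00000000 * 0.42711095 = 6.6191


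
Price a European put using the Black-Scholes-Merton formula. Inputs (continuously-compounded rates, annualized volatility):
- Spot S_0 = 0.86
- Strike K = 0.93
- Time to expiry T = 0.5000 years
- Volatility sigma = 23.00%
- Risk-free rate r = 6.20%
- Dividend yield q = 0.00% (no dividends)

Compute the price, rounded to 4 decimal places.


d1 = (ln(S/K) + (r - q + 0.5*sigma^2) * T) / (sigma * sqrt(T)) = -0.20922488
d2 = d1 - sigma * sqrt(T) = -0.37185944
exp(-rT) = 0.96947557; exp(-qT) = 1.00000000
P = K * exp(-rT) * N(-d2) - S_0 * exp(-qT) * N(-d1)
N(-d1) = 0.58286366; N(-d2) = 0.64500125
P = 0.9300 * 0.96947557 * 0.64500125 - 0.8600 * 1.00000000 * 0.58286366 = 0.0803

Answer: Price = 0.0803


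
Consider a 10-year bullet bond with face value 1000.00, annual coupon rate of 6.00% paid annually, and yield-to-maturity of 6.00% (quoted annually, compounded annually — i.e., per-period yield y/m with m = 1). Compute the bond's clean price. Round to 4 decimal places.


Coupon per period c = face * coupon_rate / m = 60.000000
Periods per year m = 1; per-period yield y/m = 0.060000
Number of cashflows N = 10
Cashflows (t years, CF_t, discount factor 1/(1+y/m)^(m*t), PV):
  t = 1.0000: CF_t = 60.000000, DF = 0.943396, PV = 56.603774
  t = 2.0000: CF_t = 60.000000, DF = 0.889996, PV = 53.399786
  t = 3.0000: CF_t = 60.000000, DF = 0.839619, PV = 50.377157
  t = 4.0000: CF_t = 60.000000, DF = 0.792094, PV = 47.525620
  t = 5.0000: CF_t = 60.000000, DF = 0.747258, PV = 44.835490
  t = 6.0000: CF_t = 60.000000, DF = 0.704961, PV = 42.297632
  t = 7.0000: CF_t = 60.000000, DF = 0.665057, PV = 39.903427
  t = 8.0000: CF_t = 60.000000, DF = 0.627412, PV = 37.644742
  t = 9.0000: CF_t = 60.000000, DF = 0.591898, PV = 35.513908
  t = 10.0000: CF_t = 1060.000000, DF = 0.558395, PV = 591.898464
Price P = sum_t PV_t = 1000.000000

Answer: Price = 1000.0000


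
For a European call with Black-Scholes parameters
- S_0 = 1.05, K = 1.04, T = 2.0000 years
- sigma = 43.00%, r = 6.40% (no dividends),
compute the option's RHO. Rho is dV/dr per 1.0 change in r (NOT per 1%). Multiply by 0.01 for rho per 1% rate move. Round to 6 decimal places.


d1 = 0.5302798501; d2 = -0.0778319817
phi(d1) = 0.3466162936; exp(-qT) = 1.0000000000; exp(-rT) = 0.8798533791
N(d2) = 0.4689808529
Rho = K*T*exp(-rT)*N(d2) = 1.0400 * 2.0000 * 0.8798533791 * 0.4689808529 = 0.858280

Answer: Rho = 0.858280


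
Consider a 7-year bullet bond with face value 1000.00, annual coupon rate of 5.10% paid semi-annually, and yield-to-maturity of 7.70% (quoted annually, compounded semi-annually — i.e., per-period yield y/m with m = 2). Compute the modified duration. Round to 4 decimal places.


Answer: Modified duration = 5.6591

Derivation:
Coupon per period c = face * coupon_rate / m = 25.500000
Periods per year m = 2; per-period yield y/m = 0.038500
Number of cashflows N = 14
Cashflows (t years, CF_t, discount factor 1/(1+y/m)^(m*t), PV):
  t = 0.5000: CF_t = 25.500000, DF = 0.962927, PV = 24.554646
  t = 1.0000: CF_t = 25.500000, DF = 0.927229, PV = 23.644339
  t = 1.5000: CF_t = 25.500000, DF = 0.892854, PV = 22.767780
  t = 2.0000: CF_t = 25.500000, DF = 0.859754, PV = 21.923716
  t = 2.5000: CF_t = 25.500000, DF = 0.827880, PV = 21.110945
  t = 3.0000: CF_t = 25.500000, DF = 0.797188, PV = 20.328305
  t = 3.5000: CF_t = 25.500000, DF = 0.767635, PV = 19.574680
  t = 4.0000: CF_t = 25.500000, DF = 0.739176, PV = 18.848994
  t = 4.5000: CF_t = 25.500000, DF = 0.711773, PV = 18.150211
  t = 5.0000: CF_t = 25.500000, DF = 0.685386, PV = 17.477333
  t = 5.5000: CF_t = 25.500000, DF = 0.659977, PV = 16.829401
  t = 6.0000: CF_t = 25.500000, DF = 0.635509, PV = 16.205490
  t = 6.5000: CF_t = 25.500000, DF = 0.611949, PV = 15.604709
  t = 7.0000: CF_t = 1025.500000, DF = 0.589263, PV = 604.288950
Price P = sum_t PV_t = 861.309500
First compute Macaulay numerator sum_t t * PV_t:
  t * PV_t at t = 0.5000: 12.277323
  t * PV_t at t = 1.0000: 23.644339
  t * PV_t at t = 1.5000: 34.151669
  t * PV_t at t = 2.0000: 43.847433
  t * PV_t at t = 2.5000: 52.777363
  t * PV_t at t = 3.0000: 60.984916
  t * PV_t at t = 3.5000: 68.511381
  t * PV_t at t = 4.0000: 75.395976
  t * PV_t at t = 4.5000: 81.675948
  t * PV_t at t = 5.0000: 87.386667
  t * PV_t at t = 5.5000: 92.561708
  t * PV_t at t = 6.0000: 97.232941
  t * PV_t at t = 6.5000: 101.430607
  t * PV_t at t = 7.0000: 4230.022647
Macaulay duration D = 5061.900918 / 861.309500 = 5.876983
Modified duration = D / (1 + y/m) = 5.876983 / (1 + 0.038500) = 5.659107


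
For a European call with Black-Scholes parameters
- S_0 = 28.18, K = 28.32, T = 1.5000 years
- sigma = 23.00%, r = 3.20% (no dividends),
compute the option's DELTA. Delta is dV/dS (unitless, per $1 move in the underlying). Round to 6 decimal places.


d1 = 0.2936520640; d2 = 0.0119607436
phi(d1) = 0.3821071163; exp(-qT) = 1.0000000000; exp(-rT) = 0.9531337871
N(d1) = 0.6154881063
Delta = exp(-qT) * N(d1) = 1.0000000000 * 0.6154881063 = 0.615488

Answer: Delta = 0.615488


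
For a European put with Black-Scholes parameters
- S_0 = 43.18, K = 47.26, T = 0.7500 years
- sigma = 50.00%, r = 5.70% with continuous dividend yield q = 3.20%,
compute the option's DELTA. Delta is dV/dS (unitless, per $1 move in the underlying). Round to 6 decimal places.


Answer: Delta = -0.468172

Derivation:
d1 = 0.0512990802; d2 = -0.3817136217
phi(d1) = 0.3984176982; exp(-qT) = 0.9762857098; exp(-rT) = 0.9581508979
N(-d1) = 0.4795436005
Delta = -exp(-qT) * N(-d1) = -0.9762857098 * 0.4795436005 = -0.468172


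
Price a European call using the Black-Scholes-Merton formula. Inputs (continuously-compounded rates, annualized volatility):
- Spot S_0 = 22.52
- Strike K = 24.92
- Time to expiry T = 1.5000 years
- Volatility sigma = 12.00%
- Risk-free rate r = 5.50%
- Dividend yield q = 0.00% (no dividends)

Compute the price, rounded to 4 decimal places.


d1 = (ln(S/K) + (r - q + 0.5*sigma^2) * T) / (sigma * sqrt(T)) = -0.05420782
d2 = d1 - sigma * sqrt(T) = -0.20117721
exp(-rT) = 0.92081144; exp(-qT) = 1.00000000
C = S_0 * exp(-qT) * N(d1) - K * exp(-rT) * N(d2)
N(d1) = 0.47838479; N(d2) = 0.42028001
C = 22.5200 * 1.00000000 * 0.47838479 - 24.9200 * 0.92081144 * 0.42028001 = 1.1292

Answer: Price = 1.1292


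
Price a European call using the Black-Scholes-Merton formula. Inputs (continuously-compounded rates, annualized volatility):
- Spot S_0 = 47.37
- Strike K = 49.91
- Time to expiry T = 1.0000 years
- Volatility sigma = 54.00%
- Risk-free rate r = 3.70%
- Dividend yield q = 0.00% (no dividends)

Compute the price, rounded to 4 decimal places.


Answer: Price = 9.8000

Derivation:
d1 = (ln(S/K) + (r - q + 0.5*sigma^2) * T) / (sigma * sqrt(T)) = 0.24179210
d2 = d1 - sigma * sqrt(T) = -0.29820790
exp(-rT) = 0.96367614; exp(-qT) = 1.00000000
C = S_0 * exp(-qT) * N(d1) - K * exp(-rT) * N(d2)
N(d1) = 0.59552937; N(d2) = 0.38277225
C = 47.3700 * 1.00000000 * 0.59552937 - 49.9100 * 0.96367614 * 0.38277225 = 9.8000


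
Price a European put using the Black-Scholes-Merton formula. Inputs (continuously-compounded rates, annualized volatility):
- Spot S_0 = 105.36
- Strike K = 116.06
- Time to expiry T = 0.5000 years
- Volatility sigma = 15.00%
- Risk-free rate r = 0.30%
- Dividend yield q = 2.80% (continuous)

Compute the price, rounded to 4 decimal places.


d1 = (ln(S/K) + (r - q + 0.5*sigma^2) * T) / (sigma * sqrt(T)) = -0.97674301
d2 = d1 - sigma * sqrt(T) = -1.08280903
exp(-rT) = 0.99850112; exp(-qT) = 0.98609754
P = K * exp(-rT) * N(-d2) - S_0 * exp(-qT) * N(-d1)
N(-d1) = 0.83565180; N(-d2) = 0.86055340
P = 116.0600 * 0.99850112 * 0.86055340 - 105.3600 * 0.98609754 * 0.83565180 = 12.9059

Answer: Price = 12.9059


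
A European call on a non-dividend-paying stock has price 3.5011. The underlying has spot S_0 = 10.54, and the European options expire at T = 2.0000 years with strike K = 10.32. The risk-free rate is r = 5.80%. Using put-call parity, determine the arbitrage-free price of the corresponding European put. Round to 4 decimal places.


Put-call parity: C - P = S_0 * exp(-qT) - K * exp(-rT).
S_0 * exp(-qT) = 10.5400 * 1.00000000 = 10.54000000
K * exp(-rT) = 10.3200 * 0.89047522 = 9.18970430
P = C - S*exp(-qT) + K*exp(-rT)
P = 3.5011 - 10.54000000 + 9.18970430 = 2.1508

Answer: Put price = 2.1508


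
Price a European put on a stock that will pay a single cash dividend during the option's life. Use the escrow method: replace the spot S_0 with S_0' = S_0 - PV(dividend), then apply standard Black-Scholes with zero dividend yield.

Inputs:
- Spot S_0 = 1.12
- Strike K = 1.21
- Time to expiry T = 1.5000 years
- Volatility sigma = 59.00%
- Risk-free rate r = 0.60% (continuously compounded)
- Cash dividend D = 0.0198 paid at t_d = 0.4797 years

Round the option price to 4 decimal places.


PV(D) = D * exp(-r * t_d) = 0.0198 * 0.99712594 = 0.01974309
S_0' = S_0 - PV(D) = 1.1200 - 0.01974309 = 1.10025691
d1 = (ln(S_0'/K) + (r + sigma^2/2)*T) / (sigma*sqrt(T)) = 0.24217890
d2 = d1 - sigma*sqrt(T) = -0.48042058
exp(-rT) = 0.99104038
N(-d1) = 0.40432077; N(-d2) = 0.68453582
P = K * exp(-rT) * N(-d2) - S_0' * N(-d1) = 1.2100 * 0.99104038 * 0.68453582 - 1.10025691 * 0.40432077 = 0.3760

Answer: Price = 0.3760


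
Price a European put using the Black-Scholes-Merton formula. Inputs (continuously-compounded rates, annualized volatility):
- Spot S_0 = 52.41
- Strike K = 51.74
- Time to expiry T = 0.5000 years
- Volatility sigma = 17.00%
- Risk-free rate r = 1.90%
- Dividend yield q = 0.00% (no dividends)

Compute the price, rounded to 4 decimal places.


d1 = (ln(S/K) + (r - q + 0.5*sigma^2) * T) / (sigma * sqrt(T)) = 0.24616663
d2 = d1 - sigma * sqrt(T) = 0.12595848
exp(-rT) = 0.99054498; exp(-qT) = 1.00000000
P = K * exp(-rT) * N(-d2) - S_0 * exp(-qT) * N(-d1)
N(-d1) = 0.40277662; N(-d2) = 0.44988240
P = 51.7400 * 0.99054498 * 0.44988240 - 52.4100 * 1.00000000 * 0.40277662 = 1.9473

Answer: Price = 1.9473


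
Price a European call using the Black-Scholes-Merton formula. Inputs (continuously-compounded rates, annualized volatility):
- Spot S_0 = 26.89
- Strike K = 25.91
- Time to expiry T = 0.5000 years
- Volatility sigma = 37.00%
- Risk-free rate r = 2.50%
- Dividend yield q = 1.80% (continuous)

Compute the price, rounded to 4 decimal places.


d1 = (ln(S/K) + (r - q + 0.5*sigma^2) * T) / (sigma * sqrt(T)) = 0.28609340
d2 = d1 - sigma * sqrt(T) = 0.02446389
exp(-rT) = 0.98757780; exp(-qT) = 0.99104038
C = S_0 * exp(-qT) * N(d1) - K * exp(-rT) * N(d2)
N(d1) = 0.61259671; N(d2) = 0.50975871
C = 26.8900 * 0.99104038 * 0.61259671 - 25.9100 * 0.98757780 * 0.50975871 = 3.2814

Answer: Price = 3.2814


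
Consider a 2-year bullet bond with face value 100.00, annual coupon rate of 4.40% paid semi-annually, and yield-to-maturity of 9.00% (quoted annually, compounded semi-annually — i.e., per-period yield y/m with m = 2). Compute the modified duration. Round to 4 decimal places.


Coupon per period c = face * coupon_rate / m = 2.200000
Periods per year m = 2; per-period yield y/m = 0.045000
Number of cashflows N = 4
Cashflows (t years, CF_t, discount factor 1/(1+y/m)^(m*t), PV):
  t = 0.5000: CF_t = 2.200000, DF = 0.956938, PV = 2.105263
  t = 1.0000: CF_t = 2.200000, DF = 0.915730, PV = 2.014606
  t = 1.5000: CF_t = 2.200000, DF = 0.876297, PV = 1.927853
  t = 2.0000: CF_t = 102.200000, DF = 0.838561, PV = 85.700969
Price P = sum_t PV_t = 91.748691
First compute Macaulay numerator sum_t t * PV_t:
  t * PV_t at t = 0.5000: 1.052632
  t * PV_t at t = 1.0000: 2.014606
  t * PV_t at t = 1.5000: 2.891779
  t * PV_t at t = 2.0000: 171.401939
Macaulay duration D = 177.360955 / 91.748691 = 1.933117
Modified duration = D / (1 + y/m) = 1.933117 / (1 + 0.045000) = 1.849873

Answer: Modified duration = 1.8499


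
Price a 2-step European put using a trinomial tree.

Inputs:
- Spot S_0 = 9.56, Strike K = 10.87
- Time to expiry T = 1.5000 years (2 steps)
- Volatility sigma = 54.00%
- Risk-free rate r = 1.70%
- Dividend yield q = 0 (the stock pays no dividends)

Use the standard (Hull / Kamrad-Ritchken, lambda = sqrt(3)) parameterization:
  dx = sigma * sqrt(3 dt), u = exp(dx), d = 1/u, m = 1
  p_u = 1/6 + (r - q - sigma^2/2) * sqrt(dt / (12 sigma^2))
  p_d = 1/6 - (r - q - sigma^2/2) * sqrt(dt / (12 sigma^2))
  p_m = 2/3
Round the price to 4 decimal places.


Answer: Price = V(0,0) = 3.0239

Derivation:
dt = T/N = 0.750000; dx = sigma*sqrt(3*dt) = 0.810000
u = exp(dx) = 2.247908; d = 1/u = 0.444858
p_u = 0.107037, p_m = 0.666667, p_d = 0.226296
Discount per step: exp(-r*dt) = 0.987331
Stock lattice S(k, j) with j the centered position index:
  k=0: S(0,+0) = 9.5600
  k=1: S(1,-1) = 4.2528; S(1,+0) = 9.5600; S(1,+1) = 21.4900
  k=2: S(2,-2) = 1.8919; S(2,-1) = 4.2528; S(2,+0) = 9.5600; S(2,+1) = 21.4900; S(2,+2) = 48.3075
Terminal payoffs V(N, j) = max(K - S_T, 0):
  V(2,-2) = 8.978088; V(2,-1) = 6.617157; V(2,+0) = 1.310000; V(2,+1) = 0.000000; V(2,+2) = 0.000000
Backward induction: V(k, j) = exp(-r*dt) * [p_u * V(k+1, j+1) + p_m * V(k+1, j) + p_d * V(k+1, j-1)]
  V(1,-1) = exp(-r*dt) * [p_u*1.310000 + p_m*6.617157 + p_d*8.978088] = 6.499960
  V(1,+0) = exp(-r*dt) * [p_u*0.000000 + p_m*1.310000 + p_d*6.617157] = 2.340736
  V(1,+1) = exp(-r*dt) * [p_u*0.000000 + p_m*0.000000 + p_d*1.310000] = 0.292692
  V(0,+0) = exp(-r*dt) * [p_u*0.292692 + p_m*2.340736 + p_d*6.499960] = 3.023934


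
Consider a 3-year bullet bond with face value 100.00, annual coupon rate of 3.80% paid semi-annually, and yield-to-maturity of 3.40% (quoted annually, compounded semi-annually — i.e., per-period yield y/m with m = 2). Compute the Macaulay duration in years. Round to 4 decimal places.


Answer: Macaulay duration = 2.8645 years

Derivation:
Coupon per period c = face * coupon_rate / m = 1.900000
Periods per year m = 2; per-period yield y/m = 0.017000
Number of cashflows N = 6
Cashflows (t years, CF_t, discount factor 1/(1+y/m)^(m*t), PV):
  t = 0.5000: CF_t = 1.900000, DF = 0.983284, PV = 1.868240
  t = 1.0000: CF_t = 1.900000, DF = 0.966848, PV = 1.837011
  t = 1.5000: CF_t = 1.900000, DF = 0.950686, PV = 1.806304
  t = 2.0000: CF_t = 1.900000, DF = 0.934795, PV = 1.776110
  t = 2.5000: CF_t = 1.900000, DF = 0.919169, PV = 1.746421
  t = 3.0000: CF_t = 101.900000, DF = 0.903804, PV = 92.097633
Price P = sum_t PV_t = 101.131717
Macaulay numerator sum_t t * PV_t:
  t * PV_t at t = 0.5000: 0.934120
  t * PV_t at t = 1.0000: 1.837011
  t * PV_t at t = 1.5000: 2.709455
  t * PV_t at t = 2.0000: 3.552219
  t * PV_t at t = 2.5000: 4.366051
  t * PV_t at t = 3.0000: 276.292898
Macaulay duration D = (sum_t t * PV_t) / P = 289.691755 / 101.131717 = 2.864500


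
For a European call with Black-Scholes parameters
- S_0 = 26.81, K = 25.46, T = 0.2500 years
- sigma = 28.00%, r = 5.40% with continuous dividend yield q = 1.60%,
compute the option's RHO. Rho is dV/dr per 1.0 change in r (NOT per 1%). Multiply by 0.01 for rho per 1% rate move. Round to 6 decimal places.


d1 = 0.5069025651; d2 = 0.3669025651
phi(d1) = 0.3508439861; exp(-qT) = 0.9960079893; exp(-rT) = 0.9865907163
N(d2) = 0.6431541510
Rho = K*T*exp(-rT)*N(d2) = 25.4600 * 0.2500 * 0.9865907163 * 0.6431541510 = 4.038783

Answer: Rho = 4.038783


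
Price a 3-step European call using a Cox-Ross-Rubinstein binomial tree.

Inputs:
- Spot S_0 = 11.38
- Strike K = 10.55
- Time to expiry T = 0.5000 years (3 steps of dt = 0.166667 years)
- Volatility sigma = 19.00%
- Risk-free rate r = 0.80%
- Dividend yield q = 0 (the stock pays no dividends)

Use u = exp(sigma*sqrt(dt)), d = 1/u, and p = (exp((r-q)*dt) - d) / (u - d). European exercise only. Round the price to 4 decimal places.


Answer: Price = V(0,0) = 1.0829

Derivation:
dt = T/N = 0.166667
u = exp(sigma*sqrt(dt)) = 1.080655; d = 1/u = 0.925365
p = (exp((r-q)*dt) - d) / (u - d) = 0.489210
Discount per step: exp(-r*dt) = 0.998668
Stock lattice S(k, i) with i counting down-moves:
  k=0: S(0,0) = 11.3800
  k=1: S(1,0) = 12.2979; S(1,1) = 10.5307
  k=2: S(2,0) = 13.2897; S(2,1) = 11.3800; S(2,2) = 9.7447
  k=3: S(3,0) = 14.3616; S(3,1) = 12.2979; S(3,2) = 10.5307; S(3,3) = 9.0174
Terminal payoffs V(N, i) = max(S_T - K, 0):
  V(3,0) = 3.811614; V(3,1) = 1.747852; V(3,2) = 0.000000; V(3,3) = 0.000000
Backward induction: V(k, i) = exp(-r*dt) * [p * V(k+1, i) + (1-p) * V(k+1, i+1)].
  V(2,0) = exp(-r*dt) * [p*3.811614 + (1-p)*1.747852] = 2.753790
  V(2,1) = exp(-r*dt) * [p*1.747852 + (1-p)*0.000000] = 0.853927
  V(2,2) = exp(-r*dt) * [p*0.000000 + (1-p)*0.000000] = 0.000000
  V(1,0) = exp(-r*dt) * [p*2.753790 + (1-p)*0.853927] = 1.780982
  V(1,1) = exp(-r*dt) * [p*0.853927 + (1-p)*0.000000] = 0.417193
  V(0,0) = exp(-r*dt) * [p*1.780982 + (1-p)*0.417193] = 1.082927


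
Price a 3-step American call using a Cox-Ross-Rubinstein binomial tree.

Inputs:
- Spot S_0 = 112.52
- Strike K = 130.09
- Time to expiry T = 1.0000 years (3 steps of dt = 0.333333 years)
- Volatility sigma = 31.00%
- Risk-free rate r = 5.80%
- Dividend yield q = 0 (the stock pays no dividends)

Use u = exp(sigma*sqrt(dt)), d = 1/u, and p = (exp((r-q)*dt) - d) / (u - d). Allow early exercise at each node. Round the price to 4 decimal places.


Answer: Price = V(0,0) = 9.4105

Derivation:
dt = T/N = 0.333333
u = exp(sigma*sqrt(dt)) = 1.195995; d = 1/u = 0.836124
p = (exp((r-q)*dt) - d) / (u - d) = 0.509620
Discount per step: exp(-r*dt) = 0.980852
Stock lattice S(k, i) with i counting down-moves:
  k=0: S(0,0) = 112.5200
  k=1: S(1,0) = 134.5734; S(1,1) = 94.0807
  k=2: S(2,0) = 160.9491; S(2,1) = 112.5200; S(2,2) = 78.6631
  k=3: S(3,0) = 192.4943; S(3,1) = 134.5734; S(3,2) = 94.0807; S(3,3) = 65.7721
Terminal payoffs V(N, i) = max(S_T - K, 0):
  V(3,0) = 62.404337; V(3,1) = 4.483372; V(3,2) = 0.000000; V(3,3) = 0.000000
Backward induction: V(k, i) = exp(-r*dt) * [p * V(k+1, i) + (1-p) * V(k+1, i+1)]; then take max(V_cont, immediate exercise) for American.
  V(2,0) = exp(-r*dt) * [p*62.404337 + (1-p)*4.483372] = 33.350014; exercise = 30.859098; V(2,0) = max -> 33.350014
  V(2,1) = exp(-r*dt) * [p*4.483372 + (1-p)*0.000000] = 2.241067; exercise = 0.000000; V(2,1) = max -> 2.241067
  V(2,2) = exp(-r*dt) * [p*0.000000 + (1-p)*0.000000] = 0.000000; exercise = 0.000000; V(2,2) = max -> 0.000000
  V(1,0) = exp(-r*dt) * [p*33.350014 + (1-p)*2.241067] = 17.748336; exercise = 4.483372; V(1,0) = max -> 17.748336
  V(1,1) = exp(-r*dt) * [p*2.241067 + (1-p)*0.000000] = 1.120224; exercise = 0.000000; V(1,1) = max -> 1.120224
  V(0,0) = exp(-r*dt) * [p*17.748336 + (1-p)*1.120224] = 9.410536; exercise = 0.000000; V(0,0) = max -> 9.410536
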